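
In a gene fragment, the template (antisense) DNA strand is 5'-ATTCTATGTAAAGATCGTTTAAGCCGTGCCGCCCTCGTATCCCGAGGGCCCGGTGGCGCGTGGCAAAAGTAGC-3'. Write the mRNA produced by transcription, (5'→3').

5'-GCUACUUUUGCCACGCGCCACCGGGCCCUCGGGAUACGAGGGCGGCACGGCUUAAACGAUCUUUACAUAGAAU-3'

The mRNA has the sequence of the coding strand (reverse complement of the template) with T→U. Reverse complement of ATTCTATGTAAAGATCGTTTAAGCCGTGCCGCCCTCGTATCCCGAGGGCCCGGTGGCGCGTGGCAAAAGTAGC is GCTACTTTTGCCACGCGCCACCGGGCCCTCGGGATACGAGGGCGGCACGGCTTAAACGATCTTTACATAGAAT; then T→U.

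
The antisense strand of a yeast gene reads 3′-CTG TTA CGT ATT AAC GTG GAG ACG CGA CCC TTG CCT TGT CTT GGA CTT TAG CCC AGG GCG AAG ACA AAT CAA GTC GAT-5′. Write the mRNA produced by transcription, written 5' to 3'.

5'-GACAAUGCAUAAUUGCACCUCUGCGCUGGGAACGGAACAGAACCUGAAAUCGGGUCCCGCUUCUGUUUAGUUCAGCUA-3'

Reading the template 3'→5' as shown, RNA polymerase pairs each base (A→U, T→A, G↔C) to build mRNA 5'→3' directly.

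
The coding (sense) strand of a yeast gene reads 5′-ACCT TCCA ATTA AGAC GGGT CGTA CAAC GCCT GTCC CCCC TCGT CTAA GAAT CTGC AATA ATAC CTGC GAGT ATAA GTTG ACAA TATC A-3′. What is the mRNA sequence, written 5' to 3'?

mRNA has the coding-strand sequence with U in place of T.

5′-ACCUUCCAAUUAAGACGGGUCGUACAACGCCUGUCCCCCCUCGUCUAAGAAUCUGCAAUAAUACCUGCGAGUAUAAGUUGACAAUAUCA-3′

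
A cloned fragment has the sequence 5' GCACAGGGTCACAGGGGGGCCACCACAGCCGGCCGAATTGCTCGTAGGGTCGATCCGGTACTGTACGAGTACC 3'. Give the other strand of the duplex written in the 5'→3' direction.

5′-GGTACTCGTACAGTACCGGATCGACCCTACGAGCAATTCGGCCGGCTGTGGTGGCCCCCCTGTGACCCTGTGC-3′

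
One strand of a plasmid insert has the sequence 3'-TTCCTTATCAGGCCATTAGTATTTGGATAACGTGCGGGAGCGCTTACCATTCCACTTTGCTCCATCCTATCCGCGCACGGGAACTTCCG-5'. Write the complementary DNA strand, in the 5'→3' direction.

The strand is given 3'→5', so its complement runs 5'→3' in the same left-to-right order: pair each base A↔T, G↔C.

5'-AAGGAATAGTCCGGTAATCATAAACCTATTGCACGCCCTCGCGAATGGTAAGGTGAAACGAGGTAGGATAGGCGCGTGCCCTTGAAGGC-3'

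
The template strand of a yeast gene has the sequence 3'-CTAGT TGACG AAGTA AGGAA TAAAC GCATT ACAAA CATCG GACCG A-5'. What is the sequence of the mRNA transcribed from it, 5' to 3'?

5′-GAUCAACUGCUUCAUUCCUUAUUUGCGUAAUGUUUGUAGCCUGGCU-3′

Reading the template 3'→5' as shown, RNA polymerase pairs each base (A→U, T→A, G↔C) to build mRNA 5'→3' directly.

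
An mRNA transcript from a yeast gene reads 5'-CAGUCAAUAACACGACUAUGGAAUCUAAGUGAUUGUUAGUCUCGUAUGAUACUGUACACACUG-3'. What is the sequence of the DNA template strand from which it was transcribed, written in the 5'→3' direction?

Replace U with T to get the coding DNA strand: CAGTCAATAACACGACTATGGAATCTAAGTGATTGTTAGTCTCGTATGATACTGTACACACTG. The template strand is its reverse complement (complement GTCAGTTATTGTGCTGATACCTTAGATTCACTAACAATCAGAGCATACTATGACATGTGTGAC, then reverse).

5'-CAGTGTGTACAGTATCATACGAGACTAACAATCACTTAGATTCCATAGTCGTGTTATTGACTG-3'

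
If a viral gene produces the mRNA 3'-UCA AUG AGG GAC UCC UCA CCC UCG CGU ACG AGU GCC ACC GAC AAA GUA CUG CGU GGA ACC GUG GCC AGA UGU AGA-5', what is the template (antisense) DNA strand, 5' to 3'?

5'-AGTTACTCCCTGAGGAGTGGGAGCGCATGCTCACGGTGGCTGTTTCATGACGCACCTTGGCACCGGTCTACATCT-3'

Written 5'→3' the mRNA is AGAUGUAGACCGGUGCCAAGGUGCGUCAUGAAACAGCCACCGUGAGCAUGCGCUCCCACUCCUCAGGGAGUAACU, so the coding DNA strand is AGATGTAGACCGGTGCCAAGGTGCGTCATGAAACAGCCACCGTGAGCATGCGCTCCCACTCCTCAGGGAGTAACT. The template is its reverse complement.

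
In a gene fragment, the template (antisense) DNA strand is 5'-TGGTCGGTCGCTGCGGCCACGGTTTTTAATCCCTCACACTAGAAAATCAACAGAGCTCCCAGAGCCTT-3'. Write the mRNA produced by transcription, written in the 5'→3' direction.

The mRNA has the sequence of the coding strand (reverse complement of the template) with T→U. Reverse complement of TGGTCGGTCGCTGCGGCCACGGTTTTTAATCCCTCACACTAGAAAATCAACAGAGCTCCCAGAGCCTT is AAGGCTCTGGGAGCTCTGTTGATTTTCTAGTGTGAGGGATTAAAAACCGTGGCCGCAGCGACCGACCA; then T→U.

5'-AAGGCUCUGGGAGCUCUGUUGAUUUUCUAGUGUGAGGGAUUAAAAACCGUGGCCGCAGCGACCGACCA-3'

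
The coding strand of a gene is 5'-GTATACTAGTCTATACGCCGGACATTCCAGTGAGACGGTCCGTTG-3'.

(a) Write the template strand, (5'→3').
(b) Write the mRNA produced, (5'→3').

(a) 5′-CAACGGACCGTCTCACTGGAATGTCCGGCGTATAGACTAGTATAC-3′
(b) 5'-GUAUACUAGUCUAUACGCCGGACAUUCCAGUGAGACGGUCCGUUG-3'

(a) The template strand is the reverse complement of the coding strand: complement CATATGATCAGATATGCGGCCTGTAAGGTCACTCTGCCAGGCAAC, then reverse.
(b) mRNA matches the coding strand with T→U.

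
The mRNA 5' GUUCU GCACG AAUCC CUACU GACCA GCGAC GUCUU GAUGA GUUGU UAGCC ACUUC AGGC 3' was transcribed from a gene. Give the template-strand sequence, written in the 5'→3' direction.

Replace U with T to get the coding DNA strand: GTTCTGCACGAATCCCTACTGACCAGCGACGTCTTGATGAGTTGTTAGCCACTTCAGGC. The template strand is its reverse complement (complement CAAGACGTGCTTAGGGATGACTGGTCGCTGCAGAACTACTCAACAATCGGTGAAGTCCG, then reverse).

5'-GCCTGAAGTGGCTAACAACTCATCAAGACGTCGCTGGTCAGTAGGGATTCGTGCAGAAC-3'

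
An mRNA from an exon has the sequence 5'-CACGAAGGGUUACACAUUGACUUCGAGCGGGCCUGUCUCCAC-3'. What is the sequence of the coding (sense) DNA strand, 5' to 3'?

5'-CACGAAGGGTTACACATTGACTTCGAGCGGGCCTGTCTCCAC-3'

The coding DNA strand has the same 5'→3' sequence as the mRNA with U replaced by T.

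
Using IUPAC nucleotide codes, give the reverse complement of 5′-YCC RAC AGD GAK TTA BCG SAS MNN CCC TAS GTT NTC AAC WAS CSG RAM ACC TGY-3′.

Standard pairs A↔T, G↔C; ambiguity codes pair R↔Y, M↔K, W↔W, S↔S, B↔V, D↔H, N↔N. Complement (RGGYTGTCHCTMAATVGCSTSKNNGGGATSCAANAGTTGWTSGSCYTKTGGACR), then reverse for 5'→3'.

5'-RCAGGTKTYCSGSTWGTTGANAACSTAGGGNNKSTSCGVTAAMTCHCTGTYGGR-3'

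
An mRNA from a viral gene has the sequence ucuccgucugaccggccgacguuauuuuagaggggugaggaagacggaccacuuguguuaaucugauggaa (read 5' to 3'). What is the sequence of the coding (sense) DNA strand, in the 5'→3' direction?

5'-TCTCCGTCTGACCGGCCGACGTTATTTTAGAGGGGTGAGGAAGACGGACCACTTGTGTTAATCTGATGGAA-3'

The coding DNA strand has the same 5'→3' sequence as the mRNA with U replaced by T.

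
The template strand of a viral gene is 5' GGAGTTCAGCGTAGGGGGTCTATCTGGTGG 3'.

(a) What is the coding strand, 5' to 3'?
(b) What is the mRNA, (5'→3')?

(a) 5'-CCACCAGATAGACCCCCTACGCTGAACTCC-3'
(b) 5'-CCACCAGAUAGACCCCCUACGCUGAACUCC-3'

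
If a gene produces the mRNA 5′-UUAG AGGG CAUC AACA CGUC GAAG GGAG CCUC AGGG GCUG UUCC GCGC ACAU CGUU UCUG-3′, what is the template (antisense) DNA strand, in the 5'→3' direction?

5'-CAGAAACGATGTGCGCGGAACAGCCCCTGAGGCTCCCTTCGACGTGTTGATGCCCTCTAA-3'

Replace U with T to get the coding DNA strand: TTAGAGGGCATCAACACGTCGAAGGGAGCCTCAGGGGCTGTTCCGCGCACATCGTTTCTG. The template strand is its reverse complement (complement AATCTCCCGTAGTTGTGCAGCTTCCCTCGGAGTCCCCGACAAGGCGCGTGTAGCAAAGAC, then reverse).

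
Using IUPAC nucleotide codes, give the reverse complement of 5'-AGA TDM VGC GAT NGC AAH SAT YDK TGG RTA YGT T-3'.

Standard pairs A↔T, G↔C; ambiguity codes pair R↔Y, M↔K, S↔S, D↔H, V↔B, N↔N. Complement (TCTAHKBCGCTANCGTTDSTARHMACCYATRCAA), then reverse for 5'→3'.

5'-AACRTAYCCAMHRATSDTTGCNATCGCBKHATCT-3'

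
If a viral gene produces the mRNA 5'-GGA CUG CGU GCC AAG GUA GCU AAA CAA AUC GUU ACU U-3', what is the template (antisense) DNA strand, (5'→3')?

Replace U with T to get the coding DNA strand: GGACTGCGTGCCAAGGTAGCTAAACAAATCGTTACTT. The template strand is its reverse complement (complement CCTGACGCACGGTTCCATCGATTTGTTTAGCAATGAA, then reverse).

5'-AAGTAACGATTTGTTTAGCTACCTTGGCACGCAGTCC-3'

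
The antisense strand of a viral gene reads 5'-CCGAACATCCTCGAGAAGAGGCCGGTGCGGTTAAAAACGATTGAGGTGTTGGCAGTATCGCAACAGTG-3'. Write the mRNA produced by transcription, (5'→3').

The mRNA has the sequence of the coding strand (reverse complement of the template) with T→U. Reverse complement of CCGAACATCCTCGAGAAGAGGCCGGTGCGGTTAAAAACGATTGAGGTGTTGGCAGTATCGCAACAGTG is CACTGTTGCGATACTGCCAACACCTCAATCGTTTTTAACCGCACCGGCCTCTTCTCGAGGATGTTCGG; then T→U.

5′-CACUGUUGCGAUACUGCCAACACCUCAAUCGUUUUUAACCGCACCGGCCUCUUCUCGAGGAUGUUCGG-3′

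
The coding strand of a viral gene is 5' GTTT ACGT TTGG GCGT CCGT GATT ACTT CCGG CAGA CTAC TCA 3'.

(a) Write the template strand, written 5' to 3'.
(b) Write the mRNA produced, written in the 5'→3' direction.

(a) The template strand is the reverse complement of the coding strand: complement CAAATGCAAACCCGCAGGCACTAATGAAGGCCGTCTGATGAGT, then reverse.
(b) mRNA matches the coding strand with T→U.

(a) 5'-TGAGTAGTCTGCCGGAAGTAATCACGGACGCCCAAACGTAAAC-3'
(b) 5'-GUUUACGUUUGGGCGUCCGUGAUUACUUCCGGCAGACUACUCA-3'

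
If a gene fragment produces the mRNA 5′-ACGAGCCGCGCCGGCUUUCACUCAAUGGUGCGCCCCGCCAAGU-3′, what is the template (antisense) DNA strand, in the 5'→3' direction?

5'-ACTTGGCGGGGCGCACCATTGAGTGAAAGCCGGCGCGGCTCGT-3'

Replace U with T to get the coding DNA strand: ACGAGCCGCGCCGGCTTTCACTCAATGGTGCGCCCCGCCAAGT. The template strand is its reverse complement (complement TGCTCGGCGCGGCCGAAAGTGAGTTACCACGCGGGGCGGTTCA, then reverse).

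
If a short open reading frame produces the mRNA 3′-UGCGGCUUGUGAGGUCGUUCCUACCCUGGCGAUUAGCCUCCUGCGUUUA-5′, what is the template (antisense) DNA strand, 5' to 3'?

5'-ACGCCGAACACTCCAGCAAGGATGGGACCGCTAATCGGAGGACGCAAAT-3'

Written 5'→3' the mRNA is AUUUGCGUCCUCCGAUUAGCGGUCCCAUCCUUGCUGGAGUGUUCGGCGU, so the coding DNA strand is ATTTGCGTCCTCCGATTAGCGGTCCCATCCTTGCTGGAGTGTTCGGCGT. The template is its reverse complement.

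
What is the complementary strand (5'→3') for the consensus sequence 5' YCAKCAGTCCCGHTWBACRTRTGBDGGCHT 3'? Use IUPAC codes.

5'-ADGCCHVCAYAYGTVWADCGGGACTGMTGR-3'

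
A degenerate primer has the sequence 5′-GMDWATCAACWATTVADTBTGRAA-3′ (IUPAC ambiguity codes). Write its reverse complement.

5'-TTYCAVAHTBAATWGTTGATWHKC-3'

Standard pairs A↔T, G↔C; ambiguity codes pair R↔Y, M↔K, W↔W, B↔V, D↔H. Complement (CKHWTAGTTGWTAABTHAVACYTT), then reverse for 5'→3'.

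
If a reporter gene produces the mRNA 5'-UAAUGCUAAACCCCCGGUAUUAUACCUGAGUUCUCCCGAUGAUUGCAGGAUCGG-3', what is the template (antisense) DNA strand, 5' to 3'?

Replace U with T to get the coding DNA strand: TAATGCTAAACCCCCGGTATTATACCTGAGTTCTCCCGATGATTGCAGGATCGG. The template strand is its reverse complement (complement ATTACGATTTGGGGGCCATAATATGGACTCAAGAGGGCTACTAACGTCCTAGCC, then reverse).

5'-CCGATCCTGCAATCATCGGGAGAACTCAGGTATAATACCGGGGGTTTAGCATTA-3'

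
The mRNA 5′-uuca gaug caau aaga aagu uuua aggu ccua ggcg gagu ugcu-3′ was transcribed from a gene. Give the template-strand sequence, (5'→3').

5'-AGCAACTCCGCCTAGGACCTTAAAACTTTCTTATTGCATCTGAA-3'

Replace U with T to get the coding DNA strand: TTCAGATGCAATAAGAAAGTTTTAAGGTCCTAGGCGGAGTTGCT. The template strand is its reverse complement (complement AAGTCTACGTTATTCTTTCAAAATTCCAGGATCCGCCTCAACGA, then reverse).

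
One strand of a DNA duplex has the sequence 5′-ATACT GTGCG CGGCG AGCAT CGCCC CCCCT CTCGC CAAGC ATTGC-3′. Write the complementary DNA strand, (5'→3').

Pairing A↔T and G↔C gives TATGACACGCGCCGCTCGTAGCGGGGGGGAGAGCGGTTCGTAACG, running 3'→5'. Reverse for the 5'→3' convention.

5′-GCAATGCTTGGCGAGAGGGGGGGCGATGCTCGCCGCGCACAGTAT-3′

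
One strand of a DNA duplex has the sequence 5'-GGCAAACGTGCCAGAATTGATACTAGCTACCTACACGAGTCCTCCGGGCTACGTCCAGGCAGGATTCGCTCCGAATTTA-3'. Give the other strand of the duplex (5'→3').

5'-TAAATTCGGAGCGAATCCTGCCTGGACGTAGCCCGGAGGACTCGTGTAGGTAGCTAGTATCAATTCTGGCACGTTTGCC-3'

Pairing A↔T and G↔C gives CCGTTTGCACGGTCTTAACTATGATCGATGGATGTGCTCAGGAGGCCCGATGCAGGTCCGTCCTAAGCGAGGCTTAAAT, running 3'→5'. Reverse for the 5'→3' convention.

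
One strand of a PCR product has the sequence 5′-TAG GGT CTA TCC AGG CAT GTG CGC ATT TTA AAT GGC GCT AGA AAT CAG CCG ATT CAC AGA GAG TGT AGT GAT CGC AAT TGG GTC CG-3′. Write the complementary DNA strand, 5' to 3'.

5'-CGGACCCAATTGCGATCACTACACTCTCTGTGAATCGGCTGATTTCTAGCGCCATTTAAAATGCGCACATGCCTGGATAGACCCTA-3'

The complement of TAGGGTCTATCCAGGCATGTGCGCATTTTAAATGGCGCTAGAAATCAGCCGATTCACAGAGAGTGTAGTGATCGCAATTGGGTCCG is ATCCCAGATAGGTCCGTACACGCGTAAAATTTACCGCGATCTTTAGTCGGCTAAGTGTCTCTCACATCACTAGCGTTAACCCAGGC (A↔T, G↔C). DNA strands are antiparallel, so the complementary strand runs 3'→5'; reversing gives the 5'→3' form.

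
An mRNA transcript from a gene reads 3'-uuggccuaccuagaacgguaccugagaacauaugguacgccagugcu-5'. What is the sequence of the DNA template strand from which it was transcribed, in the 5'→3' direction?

5′-AACCGGATGGATCTTGCCATGGACTCTTGTATACCATGCGGTCACGA-3′

Written 5'→3' the mRNA is UCGUGACCGCAUGGUAUACAAGAGUCCAUGGCAAGAUCCAUCCGGUU, so the coding DNA strand is TCGTGACCGCATGGTATACAAGAGTCCATGGCAAGATCCATCCGGTT. The template is its reverse complement.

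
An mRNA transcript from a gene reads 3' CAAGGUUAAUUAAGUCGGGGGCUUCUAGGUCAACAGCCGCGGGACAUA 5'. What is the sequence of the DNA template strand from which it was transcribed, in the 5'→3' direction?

Written 5'→3' the mRNA is AUACAGGGCGCCGACAACUGGAUCUUCGGGGGCUGAAUUAAUUGGAAC, so the coding DNA strand is ATACAGGGCGCCGACAACTGGATCTTCGGGGGCTGAATTAATTGGAAC. The template is its reverse complement.

5'-GTTCCAATTAATTCAGCCCCCGAAGATCCAGTTGTCGGCGCCCTGTAT-3'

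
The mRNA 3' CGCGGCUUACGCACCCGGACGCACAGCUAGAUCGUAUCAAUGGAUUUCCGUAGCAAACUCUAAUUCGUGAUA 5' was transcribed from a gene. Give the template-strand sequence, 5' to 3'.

Written 5'→3' the mRNA is AUAGUGCUUAAUCUCAAACGAUGCCUUUAGGUAACUAUGCUAGAUCGACACGCAGGCCCACGCAUUCGGCGC, so the coding DNA strand is ATAGTGCTTAATCTCAAACGATGCCTTTAGGTAACTATGCTAGATCGACACGCAGGCCCACGCATTCGGCGC. The template is its reverse complement.

5'-GCGCCGAATGCGTGGGCCTGCGTGTCGATCTAGCATAGTTACCTAAAGGCATCGTTTGAGATTAAGCACTAT-3'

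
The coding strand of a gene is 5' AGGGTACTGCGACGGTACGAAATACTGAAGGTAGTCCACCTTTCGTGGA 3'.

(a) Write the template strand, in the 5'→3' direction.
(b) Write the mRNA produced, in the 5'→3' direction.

(a) 5′-TCCACGAAAGGTGGACTACCTTCAGTATTTCGTACCGTCGCAGTACCCT-3′
(b) 5′-AGGGUACUGCGACGGUACGAAAUACUGAAGGUAGUCCACCUUUCGUGGA-3′

(a) The template strand is the reverse complement of the coding strand: complement TCCCATGACGCTGCCATGCTTTATGACTTCCATCAGGTGGAAAGCACCT, then reverse.
(b) mRNA matches the coding strand with T→U.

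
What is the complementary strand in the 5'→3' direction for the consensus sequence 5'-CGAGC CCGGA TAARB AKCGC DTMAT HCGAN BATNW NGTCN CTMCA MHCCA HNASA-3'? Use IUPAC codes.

5'-TSTNDTGGDKTGKAGNGACNWNATVNTCGDATKAHGCGMTVYTTATCCGGGCTCG-3'

Standard pairs A↔T, G↔C; ambiguity codes pair R↔Y, M↔K, W↔W, S↔S, B↔V, D↔H, N↔N. Complement (GCTCGGGCCTATTYVTMGCGHAKTADGCTNVTANWNCAGNGAKGTKDGGTDNTST), then reverse for 5'→3'.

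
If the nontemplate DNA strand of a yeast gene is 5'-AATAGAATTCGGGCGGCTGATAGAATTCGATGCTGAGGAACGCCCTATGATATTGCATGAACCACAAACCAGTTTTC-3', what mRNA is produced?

5'-AAUAGAAUUCGGGCGGCUGAUAGAAUUCGAUGCUGAGGAACGCCCUAUGAUAUUGCAUGAACCACAAACCAGUUUUC-3'

The mRNA is synthesized from the template strand, so it matches the coding strand with T replaced by U.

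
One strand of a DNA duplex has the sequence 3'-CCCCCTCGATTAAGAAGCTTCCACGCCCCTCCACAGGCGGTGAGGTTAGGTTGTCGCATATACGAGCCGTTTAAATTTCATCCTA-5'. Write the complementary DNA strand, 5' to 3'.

5'-GGGGGAGCTAATTCTTCGAAGGTGCGGGGAGGTGTCCGCCACTCCAATCCAACAGCGTATATGCTCGGCAAATTTAAAGTAGGAT-3'

The strand is given 3'→5', so its complement runs 5'→3' in the same left-to-right order: pair each base A↔T, G↔C.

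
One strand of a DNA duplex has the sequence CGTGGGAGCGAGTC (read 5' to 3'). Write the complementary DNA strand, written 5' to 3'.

5'-GACTCGCTCCCACG-3'

The complement of CGTGGGAGCGAGTC is GCACCCTCGCTCAG (A↔T, G↔C). DNA strands are antiparallel, so the complementary strand runs 3'→5'; reversing gives the 5'→3' form.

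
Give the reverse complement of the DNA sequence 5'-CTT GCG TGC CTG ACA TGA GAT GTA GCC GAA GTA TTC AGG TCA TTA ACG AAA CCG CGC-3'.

5'-GCGCGGTTTCGTTAATGACCTGAATACTTCGGCTACATCTCATGTCAGGCACGCAAG-3'

Complement each base (A↔T, G↔C): GAACGCACGGACTGTACTCTACATCGGCTTCATAAGTCCAGTAATTGCTTTGGCGCG. Then reverse.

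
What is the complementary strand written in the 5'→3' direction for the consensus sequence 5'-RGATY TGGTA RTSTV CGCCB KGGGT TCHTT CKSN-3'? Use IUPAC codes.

5′-NSMGAADGAACCCMVGGCGBASAYTACCARATCY-3′

Standard pairs A↔T, G↔C; ambiguity codes pair R↔Y, K↔M, S↔S, B↔V, H↔D, N↔N. Complement (YCTARACCATYASABGCGGVMCCCAAGDAAGMSN), then reverse for 5'→3'.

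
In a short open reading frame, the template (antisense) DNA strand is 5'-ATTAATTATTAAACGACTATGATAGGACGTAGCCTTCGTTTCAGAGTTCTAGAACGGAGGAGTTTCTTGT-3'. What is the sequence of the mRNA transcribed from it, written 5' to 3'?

RNA polymerase reads the template 3'→5' and synthesizes mRNA 5'→3' by base-pairing (A→U, T→A, G↔C). The complement of the template is TAATTAATAATTTGCTGATACTATCCTGCATCGGAAGCAAAGTCTCAAGATCTTGCCTCCTCAAAGAACA; antiparallel, so 5'→3' the coding strand is ACAAGAAACTCCTCCGTTCTAGAACTCTGAAACGAAGGCTACGTCCTATCATAGTCGTTTAATAATTAAT. Replace T with U for the mRNA.

5'-ACAAGAAACUCCUCCGUUCUAGAACUCUGAAACGAAGGCUACGUCCUAUCAUAGUCGUUUAAUAAUUAAU-3'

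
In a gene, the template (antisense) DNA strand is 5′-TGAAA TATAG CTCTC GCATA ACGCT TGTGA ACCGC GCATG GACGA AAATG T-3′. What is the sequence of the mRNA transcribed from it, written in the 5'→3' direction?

RNA polymerase reads the template 3'→5' and synthesizes mRNA 5'→3' by base-pairing (A→U, T→A, G↔C). The complement of the template is ACTTTATATCGAGAGCGTATTGCGAACACTTGGCGCGTACCTGCTTTTACA; antiparallel, so 5'→3' the coding strand is ACATTTTCGTCCATGCGCGGTTCACAAGCGTTATGCGAGAGCTATATTTCA. Replace T with U for the mRNA.

5'-ACAUUUUCGUCCAUGCGCGGUUCACAAGCGUUAUGCGAGAGCUAUAUUUCA-3'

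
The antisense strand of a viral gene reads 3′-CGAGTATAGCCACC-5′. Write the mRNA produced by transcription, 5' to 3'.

Reading the template 3'→5' as shown, RNA polymerase pairs each base (A→U, T→A, G↔C) to build mRNA 5'→3' directly.

5'-GCUCAUAUCGGUGG-3'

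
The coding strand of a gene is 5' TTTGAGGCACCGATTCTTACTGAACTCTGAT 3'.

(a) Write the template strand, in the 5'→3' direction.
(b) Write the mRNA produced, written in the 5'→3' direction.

(a) 5'-ATCAGAGTTCAGTAAGAATCGGTGCCTCAAA-3'
(b) 5′-UUUGAGGCACCGAUUCUUACUGAACUCUGAU-3′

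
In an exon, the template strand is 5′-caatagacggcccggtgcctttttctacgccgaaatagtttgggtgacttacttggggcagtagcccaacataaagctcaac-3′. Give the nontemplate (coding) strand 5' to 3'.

5'-GTTGAGCTTTATGTTGGGCTACTGCCCCAAGTAAGTCACCCAAACTATTTCGGCGTAGAAAAAGGCACCGGGCCGTCTATTG-3'

The coding strand is complementary and antiparallel to the template: take the complement (A↔T, G↔C) and reverse.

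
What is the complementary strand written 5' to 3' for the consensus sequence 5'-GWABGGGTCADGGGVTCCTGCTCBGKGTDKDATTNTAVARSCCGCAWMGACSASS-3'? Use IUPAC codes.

5'-SSTSGTCKWTGCGGSYTBTANAATHMHACMCVGAGCAGGABCCCHTGACCCVTWC-3'

Standard pairs A↔T, G↔C; ambiguity codes pair R↔Y, M↔K, W↔W, S↔S, B↔V, D↔H, N↔N. Complement (CWTVCCCAGTHCCCBAGGACGAGVCMCAHMHTAANATBTYSGGCGTWKCTGSTSS), then reverse for 5'→3'.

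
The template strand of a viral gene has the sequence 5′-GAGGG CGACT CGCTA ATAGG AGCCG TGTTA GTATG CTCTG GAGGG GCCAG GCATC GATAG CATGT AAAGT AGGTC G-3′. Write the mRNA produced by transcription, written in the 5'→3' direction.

5'-CGACCUACUUUACAUGCUAUCGAUGCCUGGCCCCUCCAGAGCAUACUAACACGGCUCCUAUUAGCGAGUCGCCCUC-3'

RNA polymerase reads the template 3'→5' and synthesizes mRNA 5'→3' by base-pairing (A→U, T→A, G↔C). The complement of the template is CTCCCGCTGAGCGATTATCCTCGGCACAATCATACGAGACCTCCCCGGTCCGTAGCTATCGTACATTTCATCCAGC; antiparallel, so 5'→3' the coding strand is CGACCTACTTTACATGCTATCGATGCCTGGCCCCTCCAGAGCATACTAACACGGCTCCTATTAGCGAGTCGCCCTC. Replace T with U for the mRNA.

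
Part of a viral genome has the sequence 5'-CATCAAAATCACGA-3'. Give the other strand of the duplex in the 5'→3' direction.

The complement of CATCAAAATCACGA is GTAGTTTTAGTGCT (A↔T, G↔C). DNA strands are antiparallel, so the complementary strand runs 3'→5'; reversing gives the 5'→3' form.

5'-TCGTGATTTTGATG-3'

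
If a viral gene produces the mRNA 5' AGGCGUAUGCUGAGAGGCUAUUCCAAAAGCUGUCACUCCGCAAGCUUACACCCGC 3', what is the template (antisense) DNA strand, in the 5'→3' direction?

Replace U with T to get the coding DNA strand: AGGCGTATGCTGAGAGGCTATTCCAAAAGCTGTCACTCCGCAAGCTTACACCCGC. The template strand is its reverse complement (complement TCCGCATACGACTCTCCGATAAGGTTTTCGACAGTGAGGCGTTCGAATGTGGGCG, then reverse).

5′-GCGGGTGTAAGCTTGCGGAGTGACAGCTTTTGGAATAGCCTCTCAGCATACGCCT-3′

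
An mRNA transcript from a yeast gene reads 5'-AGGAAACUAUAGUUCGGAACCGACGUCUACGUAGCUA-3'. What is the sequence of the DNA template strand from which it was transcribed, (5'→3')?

Replace U with T to get the coding DNA strand: AGGAAACTATAGTTCGGAACCGACGTCTACGTAGCTA. The template strand is its reverse complement (complement TCCTTTGATATCAAGCCTTGGCTGCAGATGCATCGAT, then reverse).

5'-TAGCTACGTAGACGTCGGTTCCGAACTATAGTTTCCT-3'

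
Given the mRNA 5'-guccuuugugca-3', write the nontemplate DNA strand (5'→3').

5'-GTCCTTTGTGCA-3'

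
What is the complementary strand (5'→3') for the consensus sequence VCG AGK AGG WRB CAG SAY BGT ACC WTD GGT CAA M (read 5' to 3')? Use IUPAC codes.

Standard pairs A↔T, G↔C; ambiguity codes pair R↔Y, M↔K, W↔W, S↔S, B↔V, D↔H. Complement (BGCTCMTCCWYVGTCSTRVCATGGWAHCCAGTTK), then reverse for 5'→3'.

5'-KTTGACCHAWGGTACVRTSCTGVYWCCTMCTCGB-3'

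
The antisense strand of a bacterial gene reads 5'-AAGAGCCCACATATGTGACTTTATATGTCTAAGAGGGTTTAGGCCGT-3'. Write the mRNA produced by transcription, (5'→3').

5'-ACGGCCUAAACCCUCUUAGACAUAUAAAGUCACAUAUGUGGGCUCUU-3'

RNA polymerase reads the template 3'→5' and synthesizes mRNA 5'→3' by base-pairing (A→U, T→A, G↔C). The complement of the template is TTCTCGGGTGTATACACTGAAATATACAGATTCTCCCAAATCCGGCA; antiparallel, so 5'→3' the coding strand is ACGGCCTAAACCCTCTTAGACATATAAAGTCACATATGTGGGCTCTT. Replace T with U for the mRNA.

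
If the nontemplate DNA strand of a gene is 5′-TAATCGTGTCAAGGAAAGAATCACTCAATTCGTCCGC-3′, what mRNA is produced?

mRNA has the coding-strand sequence with U in place of T.

5′-UAAUCGUGUCAAGGAAAGAAUCACUCAAUUCGUCCGC-3′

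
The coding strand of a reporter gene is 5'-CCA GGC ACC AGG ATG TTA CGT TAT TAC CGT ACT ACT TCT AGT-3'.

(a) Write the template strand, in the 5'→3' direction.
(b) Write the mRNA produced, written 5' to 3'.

(a) The template strand is the reverse complement of the coding strand: complement GGTCCGTGGTCCTACAATGCAATAATGGCATGATGAAGATCA, then reverse.
(b) mRNA matches the coding strand with T→U.

(a) 5'-ACTAGAAGTAGTACGGTAATAACGTAACATCCTGGTGCCTGG-3'
(b) 5'-CCAGGCACCAGGAUGUUACGUUAUUACCGUACUACUUCUAGU-3'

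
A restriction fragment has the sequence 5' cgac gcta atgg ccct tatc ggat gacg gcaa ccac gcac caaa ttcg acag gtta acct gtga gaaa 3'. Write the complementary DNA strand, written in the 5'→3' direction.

5′-TTTCTCACAGGTTAACCTGTCGAATTTGGTGCGTGGTTGCCGTCATCCGATAAGGGCCATTAGCGTCG-3′

The complement of CGACGCTAATGGCCCTTATCGGATGACGGCAACCACGCACCAAATTCGACAGGTTAACCTGTGAGAAA is GCTGCGATTACCGGGAATAGCCTACTGCCGTTGGTGCGTGGTTTAAGCTGTCCAATTGGACACTCTTT (A↔T, G↔C). DNA strands are antiparallel, so the complementary strand runs 3'→5'; reversing gives the 5'→3' form.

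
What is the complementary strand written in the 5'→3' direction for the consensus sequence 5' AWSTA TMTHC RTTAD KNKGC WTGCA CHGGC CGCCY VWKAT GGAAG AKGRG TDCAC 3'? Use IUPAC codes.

5'-GTGHACYCMTCTTCCATMWBRGGCGGCCDGTGCAWGCMNMHTAAYGDAKATASWT-3'

Standard pairs A↔T, G↔C; ambiguity codes pair R↔Y, M↔K, W↔W, S↔S, D↔H, V↔B, N↔N. Complement (TWSATAKADGYAATHMNMCGWACGTGDCCGGCGGRBWMTACCTTCTMCYCAHGTG), then reverse for 5'→3'.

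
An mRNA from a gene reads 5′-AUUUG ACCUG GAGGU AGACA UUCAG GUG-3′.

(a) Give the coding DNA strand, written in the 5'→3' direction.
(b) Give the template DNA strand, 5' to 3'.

(a) The coding strand matches the mRNA with U→T.
(b) The template strand is the reverse complement of the coding strand.

(a) 5'-ATTTGACCTGGAGGTAGACATTCAGGTG-3'
(b) 5′-CACCTGAATGTCTACCTCCAGGTCAAAT-3′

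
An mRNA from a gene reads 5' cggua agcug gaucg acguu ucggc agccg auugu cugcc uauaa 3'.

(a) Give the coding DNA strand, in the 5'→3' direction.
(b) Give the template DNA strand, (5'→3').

(a) The coding strand matches the mRNA with U→T.
(b) The template strand is the reverse complement of the coding strand.

(a) 5'-CGGTAAGCTGGATCGACGTTTCGGCAGCCGATTGTCTGCCTATAA-3'
(b) 5′-TTATAGGCAGACAATCGGCTGCCGAAACGTCGATCCAGCTTACCG-3′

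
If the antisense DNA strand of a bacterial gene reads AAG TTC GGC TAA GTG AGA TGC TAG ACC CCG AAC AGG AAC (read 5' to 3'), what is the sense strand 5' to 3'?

The coding strand is complementary and antiparallel to the template: take the complement (A↔T, G↔C) and reverse.

5'-GTTCCTGTTCGGGGTCTAGCATCTCACTTAGCCGAACTT-3'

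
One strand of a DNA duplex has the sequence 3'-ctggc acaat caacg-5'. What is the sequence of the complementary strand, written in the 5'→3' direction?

The strand is given 3'→5', so its complement runs 5'→3' in the same left-to-right order: pair each base A↔T, G↔C.

5'-GACCGTGTTAGTTGC-3'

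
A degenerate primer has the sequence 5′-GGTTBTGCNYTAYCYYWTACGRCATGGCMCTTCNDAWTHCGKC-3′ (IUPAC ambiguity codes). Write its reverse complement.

Standard pairs A↔T, G↔C; ambiguity codes pair R↔Y, M↔K, W↔W, B↔V, D↔H, N↔N. Complement (CCAAVACGNRATRGRRWATGCYGTACCGKGAAGNHTWADGCMG), then reverse for 5'→3'.

5'-GMCGDAWTHNGAAGKGCCATGYCGTAWRRGRTARNGCAVAACC-3'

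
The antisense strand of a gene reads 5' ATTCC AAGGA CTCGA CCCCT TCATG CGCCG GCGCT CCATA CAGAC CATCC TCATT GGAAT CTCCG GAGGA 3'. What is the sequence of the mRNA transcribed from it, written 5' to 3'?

5'-UCCUCCGGAGAUUCCAAUGAGGAUGGUCUGUAUGGAGCGCCGGCGCAUGAAGGGGUCGAGUCCUUGGAAU-3'

The mRNA has the sequence of the coding strand (reverse complement of the template) with T→U. Reverse complement of ATTCCAAGGACTCGACCCCTTCATGCGCCGGCGCTCCATACAGACCATCCTCATTGGAATCTCCGGAGGA is TCCTCCGGAGATTCCAATGAGGATGGTCTGTATGGAGCGCCGGCGCATGAAGGGGTCGAGTCCTTGGAAT; then T→U.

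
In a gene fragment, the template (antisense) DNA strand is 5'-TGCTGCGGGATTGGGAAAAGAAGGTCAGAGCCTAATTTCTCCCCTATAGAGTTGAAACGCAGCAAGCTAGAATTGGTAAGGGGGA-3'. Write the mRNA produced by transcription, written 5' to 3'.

5'-UCCCCCUUACCAAUUCUAGCUUGCUGCGUUUCAACUCUAUAGGGGAGAAAUUAGGCUCUGACCUUCUUUUCCCAAUCCCGCAGCA-3'

RNA polymerase reads the template 3'→5' and synthesizes mRNA 5'→3' by base-pairing (A→U, T→A, G↔C). The complement of the template is ACGACGCCCTAACCCTTTTCTTCCAGTCTCGGATTAAAGAGGGGATATCTCAACTTTGCGTCGTTCGATCTTAACCATTCCCCCT; antiparallel, so 5'→3' the coding strand is TCCCCCTTACCAATTCTAGCTTGCTGCGTTTCAACTCTATAGGGGAGAAATTAGGCTCTGACCTTCTTTTCCCAATCCCGCAGCA. Replace T with U for the mRNA.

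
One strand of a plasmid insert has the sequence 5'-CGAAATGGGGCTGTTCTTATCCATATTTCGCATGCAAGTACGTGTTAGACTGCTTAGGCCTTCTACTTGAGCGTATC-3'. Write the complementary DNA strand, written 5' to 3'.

5'-GATACGCTCAAGTAGAAGGCCTAAGCAGTCTAACACGTACTTGCATGCGAAATATGGATAAGAACAGCCCCATTTCG-3'

Pairing A↔T and G↔C gives GCTTTACCCCGACAAGAATAGGTATAAAGCGTACGTTCATGCACAATCTGACGAATCCGGAAGATGAACTCGCATAG, running 3'→5'. Reverse for the 5'→3' convention.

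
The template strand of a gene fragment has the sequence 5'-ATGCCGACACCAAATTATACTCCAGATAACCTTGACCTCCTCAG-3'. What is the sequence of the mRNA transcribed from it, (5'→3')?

5'-CUGAGGAGGUCAAGGUUAUCUGGAGUAUAAUUUGGUGUCGGCAU-3'

RNA polymerase reads the template 3'→5' and synthesizes mRNA 5'→3' by base-pairing (A→U, T→A, G↔C). The complement of the template is TACGGCTGTGGTTTAATATGAGGTCTATTGGAACTGGAGGAGTC; antiparallel, so 5'→3' the coding strand is CTGAGGAGGTCAAGGTTATCTGGAGTATAATTTGGTGTCGGCAT. Replace T with U for the mRNA.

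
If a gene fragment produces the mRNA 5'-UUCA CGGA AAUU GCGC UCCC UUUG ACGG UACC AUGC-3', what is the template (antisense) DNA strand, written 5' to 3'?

5'-GCATGGTACCGTCAAAGGGAGCGCAATTTCCGTGAA-3'

Replace U with T to get the coding DNA strand: TTCACGGAAATTGCGCTCCCTTTGACGGTACCATGC. The template strand is its reverse complement (complement AAGTGCCTTTAACGCGAGGGAAACTGCCATGGTACG, then reverse).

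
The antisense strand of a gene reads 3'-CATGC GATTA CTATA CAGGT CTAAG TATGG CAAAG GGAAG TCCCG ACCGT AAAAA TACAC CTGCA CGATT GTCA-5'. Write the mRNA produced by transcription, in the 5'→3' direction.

Reading the template 3'→5' as shown, RNA polymerase pairs each base (A→U, T→A, G↔C) to build mRNA 5'→3' directly.

5'-GUACGCUAAUGAUAUGUCCAGAUUCAUACCGUUUCCCUUCAGGGCUGGCAUUUUUAUGUGGACGUGCUAACAGU-3'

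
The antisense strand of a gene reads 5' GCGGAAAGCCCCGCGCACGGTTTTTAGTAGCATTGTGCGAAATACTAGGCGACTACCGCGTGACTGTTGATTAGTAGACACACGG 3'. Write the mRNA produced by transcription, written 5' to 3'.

5'-CCGUGUGUCUACUAAUCAACAGUCACGCGGUAGUCGCCUAGUAUUUCGCACAAUGCUACUAAAAACCGUGCGCGGGGCUUUCCGC-3'

The mRNA has the sequence of the coding strand (reverse complement of the template) with T→U. Reverse complement of GCGGAAAGCCCCGCGCACGGTTTTTAGTAGCATTGTGCGAAATACTAGGCGACTACCGCGTGACTGTTGATTAGTAGACACACGG is CCGTGTGTCTACTAATCAACAGTCACGCGGTAGTCGCCTAGTATTTCGCACAATGCTACTAAAAACCGTGCGCGGGGCTTTCCGC; then T→U.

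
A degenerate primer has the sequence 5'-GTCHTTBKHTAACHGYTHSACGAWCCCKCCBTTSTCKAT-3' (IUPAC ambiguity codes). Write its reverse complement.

5'-ATMGASAAVGGMGGGWTCGTSDARCDGTTADMVAADGAC-3'

Standard pairs A↔T, G↔C; ambiguity codes pair Y↔R, K↔M, W↔W, S↔S, B↔V, H↔D. Complement (CAGDAAVMDATTGDCRADSTGCTWGGGMGGVAASAGMTA), then reverse for 5'→3'.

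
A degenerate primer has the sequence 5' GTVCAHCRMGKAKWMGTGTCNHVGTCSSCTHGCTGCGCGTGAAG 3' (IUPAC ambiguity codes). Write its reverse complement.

5'-CTTCACGCGCAGCDAGSSGACBDNGACACKWMTMCKYGDTGBAC-3'

Standard pairs A↔T, G↔C; ambiguity codes pair R↔Y, M↔K, W↔W, S↔S, H↔D, V↔B, N↔N. Complement (CABGTDGYKCMTMWKCACAGNDBCAGSSGADCGACGCGCACTTC), then reverse for 5'→3'.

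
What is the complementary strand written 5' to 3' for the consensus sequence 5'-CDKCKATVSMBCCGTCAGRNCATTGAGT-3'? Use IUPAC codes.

5'-ACTCAATGNYCTGACGGVKSBATMGMHG-3'

Standard pairs A↔T, G↔C; ambiguity codes pair R↔Y, M↔K, S↔S, B↔V, D↔H, N↔N. Complement (GHMGMTABSKVGGCAGTCYNGTAACTCA), then reverse for 5'→3'.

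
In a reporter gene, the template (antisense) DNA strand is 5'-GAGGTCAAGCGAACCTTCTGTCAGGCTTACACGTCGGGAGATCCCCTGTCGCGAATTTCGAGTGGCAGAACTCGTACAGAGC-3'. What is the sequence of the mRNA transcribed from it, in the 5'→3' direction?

5'-GCUCUGUACGAGUUCUGCCACUCGAAAUUCGCGACAGGGGAUCUCCCGACGUGUAAGCCUGACAGAAGGUUCGCUUGACCUC-3'

The mRNA has the sequence of the coding strand (reverse complement of the template) with T→U. Reverse complement of GAGGTCAAGCGAACCTTCTGTCAGGCTTACACGTCGGGAGATCCCCTGTCGCGAATTTCGAGTGGCAGAACTCGTACAGAGC is GCTCTGTACGAGTTCTGCCACTCGAAATTCGCGACAGGGGATCTCCCGACGTGTAAGCCTGACAGAAGGTTCGCTTGACCTC; then T→U.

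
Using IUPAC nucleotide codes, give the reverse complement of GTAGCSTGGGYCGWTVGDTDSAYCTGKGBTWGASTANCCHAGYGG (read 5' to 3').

5'-CCRCTDGGNTASTCWAVCMCAGRTSHAHCBAWCGRCCCASGCTAC-3'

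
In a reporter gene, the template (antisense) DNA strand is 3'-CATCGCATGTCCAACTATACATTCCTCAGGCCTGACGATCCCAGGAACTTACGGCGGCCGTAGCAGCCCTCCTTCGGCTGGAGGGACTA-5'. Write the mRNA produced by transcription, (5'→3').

Reading the template 3'→5' as shown, RNA polymerase pairs each base (A→U, T→A, G↔C) to build mRNA 5'→3' directly.

5'-GUAGCGUACAGGUUGAUAUGUAAGGAGUCCGGACUGCUAGGGUCCUUGAAUGCCGCCGGCAUCGUCGGGAGGAAGCCGACCUCCCUGAU-3'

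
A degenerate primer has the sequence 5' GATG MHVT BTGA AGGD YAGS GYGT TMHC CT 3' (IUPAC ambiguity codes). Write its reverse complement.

5'-AGGDKAACRCSCTRHCCTTCAVABDKCATC-3'

Standard pairs A↔T, G↔C; ambiguity codes pair Y↔R, M↔K, S↔S, B↔V, D↔H. Complement (CTACKDBAVACTTCCHRTCSCRCAAKDGGA), then reverse for 5'→3'.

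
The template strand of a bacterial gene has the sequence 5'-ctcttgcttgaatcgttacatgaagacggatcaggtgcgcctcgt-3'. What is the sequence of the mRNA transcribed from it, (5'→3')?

RNA polymerase reads the template 3'→5' and synthesizes mRNA 5'→3' by base-pairing (A→U, T→A, G↔C). The complement of the template is GAGAACGAACTTAGCAATGTACTTCTGCCTAGTCCACGCGGAGCA; antiparallel, so 5'→3' the coding strand is ACGAGGCGCACCTGATCCGTCTTCATGTAACGATTCAAGCAAGAG. Replace T with U for the mRNA.

5'-ACGAGGCGCACCUGAUCCGUCUUCAUGUAACGAUUCAAGCAAGAG-3'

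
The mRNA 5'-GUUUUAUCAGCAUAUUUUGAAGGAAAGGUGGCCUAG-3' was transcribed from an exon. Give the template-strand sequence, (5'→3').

5'-CTAGGCCACCTTTCCTTCAAAATATGCTGATAAAAC-3'

Replace U with T to get the coding DNA strand: GTTTTATCAGCATATTTTGAAGGAAAGGTGGCCTAG. The template strand is its reverse complement (complement CAAAATAGTCGTATAAAACTTCCTTTCCACCGGATC, then reverse).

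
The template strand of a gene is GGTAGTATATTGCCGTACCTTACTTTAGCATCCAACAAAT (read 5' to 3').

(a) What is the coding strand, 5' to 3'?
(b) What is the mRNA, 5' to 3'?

(a) 5'-ATTTGTTGGATGCTAAAGTAAGGTACGGCAATATACTACC-3'
(b) 5′-AUUUGUUGGAUGCUAAAGUAAGGUACGGCAAUAUACUACC-3′

(a) The coding strand is the reverse complement of the template: complement CCATCATATAACGGCATGGAATGAAATCGTAGGTTGTTTA, then reverse.
(b) mRNA has the coding-strand sequence with T→U.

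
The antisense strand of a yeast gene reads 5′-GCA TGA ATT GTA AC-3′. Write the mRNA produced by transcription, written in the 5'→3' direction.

5'-GUUACAAUUCAUGC-3'

RNA polymerase reads the template 3'→5' and synthesizes mRNA 5'→3' by base-pairing (A→U, T→A, G↔C). The complement of the template is CGTACTTAACATTG; antiparallel, so 5'→3' the coding strand is GTTACAATTCATGC. Replace T with U for the mRNA.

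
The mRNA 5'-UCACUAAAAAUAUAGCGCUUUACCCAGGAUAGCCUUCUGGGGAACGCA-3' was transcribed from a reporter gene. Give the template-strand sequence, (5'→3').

Replace U with T to get the coding DNA strand: TCACTAAAAATATAGCGCTTTACCCAGGATAGCCTTCTGGGGAACGCA. The template strand is its reverse complement (complement AGTGATTTTTATATCGCGAAATGGGTCCTATCGGAAGACCCCTTGCGT, then reverse).

5'-TGCGTTCCCCAGAAGGCTATCCTGGGTAAAGCGCTATATTTTTAGTGA-3'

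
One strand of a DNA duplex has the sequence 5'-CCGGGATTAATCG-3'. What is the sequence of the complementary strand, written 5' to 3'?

5'-CGATTAATCCCGG-3'

The complement of CCGGGATTAATCG is GGCCCTAATTAGC (A↔T, G↔C). DNA strands are antiparallel, so the complementary strand runs 3'→5'; reversing gives the 5'→3' form.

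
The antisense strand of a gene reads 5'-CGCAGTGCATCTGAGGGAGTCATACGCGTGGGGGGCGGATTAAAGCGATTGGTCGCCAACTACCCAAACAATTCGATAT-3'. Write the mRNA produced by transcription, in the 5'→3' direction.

5'-AUAUCGAAUUGUUUGGGUAGUUGGCGACCAAUCGCUUUAAUCCGCCCCCCACGCGUAUGACUCCCUCAGAUGCACUGCG-3'

The mRNA has the sequence of the coding strand (reverse complement of the template) with T→U. Reverse complement of CGCAGTGCATCTGAGGGAGTCATACGCGTGGGGGGCGGATTAAAGCGATTGGTCGCCAACTACCCAAACAATTCGATAT is ATATCGAATTGTTTGGGTAGTTGGCGACCAATCGCTTTAATCCGCCCCCCACGCGTATGACTCCCTCAGATGCACTGCG; then T→U.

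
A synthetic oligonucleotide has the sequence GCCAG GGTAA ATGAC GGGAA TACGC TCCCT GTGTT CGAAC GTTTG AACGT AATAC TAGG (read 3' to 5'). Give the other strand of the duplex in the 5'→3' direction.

The strand is given 3'→5', so its complement runs 5'→3' in the same left-to-right order: pair each base A↔T, G↔C.

5′-CGGTCCCATTTACTGCCCTTATGCGAGGGACACAAGCTTGCAAACTTGCATTATGATCC-3′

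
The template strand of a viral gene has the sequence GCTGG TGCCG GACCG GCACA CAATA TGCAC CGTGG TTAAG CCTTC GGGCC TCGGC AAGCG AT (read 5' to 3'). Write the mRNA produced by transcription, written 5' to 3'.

5'-AUCGCUUGCCGAGGCCCGAAGGCUUAACCACGGUGCAUAUUGUGUGCCGGUCCGGCACCAGC-3'

The mRNA has the sequence of the coding strand (reverse complement of the template) with T→U. Reverse complement of GCTGGTGCCGGACCGGCACACAATATGCACCGTGGTTAAGCCTTCGGGCCTCGGCAAGCGAT is ATCGCTTGCCGAGGCCCGAAGGCTTAACCACGGTGCATATTGTGTGCCGGTCCGGCACCAGC; then T→U.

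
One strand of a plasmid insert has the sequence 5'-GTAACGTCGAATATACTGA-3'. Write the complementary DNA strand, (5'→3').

5′-TCAGTATATTCGACGTTAC-3′

The complement of GTAACGTCGAATATACTGA is CATTGCAGCTTATATGACT (A↔T, G↔C). DNA strands are antiparallel, so the complementary strand runs 3'→5'; reversing gives the 5'→3' form.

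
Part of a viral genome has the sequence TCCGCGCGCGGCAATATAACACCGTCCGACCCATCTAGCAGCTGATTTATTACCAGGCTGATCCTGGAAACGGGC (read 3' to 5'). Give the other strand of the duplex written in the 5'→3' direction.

The strand is given 3'→5', so its complement runs 5'→3' in the same left-to-right order: pair each base A↔T, G↔C.

5'-AGGCGCGCGCCGTTATATTGTGGCAGGCTGGGTAGATCGTCGACTAAATAATGGTCCGACTAGGACCTTTGCCCG-3'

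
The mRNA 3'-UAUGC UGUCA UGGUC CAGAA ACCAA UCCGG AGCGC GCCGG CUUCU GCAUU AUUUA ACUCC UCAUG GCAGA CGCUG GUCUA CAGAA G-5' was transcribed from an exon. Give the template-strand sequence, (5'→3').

Written 5'→3' the mRNA is GAAGACAUCUGGUCGCAGACGGUACUCCUCAAUUUAUUACGUCUUCGGCCGCGCGAGGCCUAACCAAAGACCUGGUACUGUCGUAU, so the coding DNA strand is GAAGACATCTGGTCGCAGACGGTACTCCTCAATTTATTACGTCTTCGGCCGCGCGAGGCCTAACCAAAGACCTGGTACTGTCGTAT. The template is its reverse complement.

5'-ATACGACAGTACCAGGTCTTTGGTTAGGCCTCGCGCGGCCGAAGACGTAATAAATTGAGGAGTACCGTCTGCGACCAGATGTCTTC-3'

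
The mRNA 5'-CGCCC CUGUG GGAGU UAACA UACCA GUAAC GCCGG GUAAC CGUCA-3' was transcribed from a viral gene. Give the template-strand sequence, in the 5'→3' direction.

5'-TGACGGTTACCCGGCGTTACTGGTATGTTAACTCCCACAGGGGCG-3'

Replace U with T to get the coding DNA strand: CGCCCCTGTGGGAGTTAACATACCAGTAACGCCGGGTAACCGTCA. The template strand is its reverse complement (complement GCGGGGACACCCTCAATTGTATGGTCATTGCGGCCCATTGGCAGT, then reverse).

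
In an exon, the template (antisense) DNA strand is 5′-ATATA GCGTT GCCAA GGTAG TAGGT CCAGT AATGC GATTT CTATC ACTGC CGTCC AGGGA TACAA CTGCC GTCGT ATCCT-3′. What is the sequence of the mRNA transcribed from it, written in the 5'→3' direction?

5'-AGGAUACGACGGCAGUUGUAUCCCUGGACGGCAGUGAUAGAAAUCGCAUUACUGGACCUACUACCUUGGCAACGCUAUAU-3'

The mRNA has the sequence of the coding strand (reverse complement of the template) with T→U. Reverse complement of ATATAGCGTTGCCAAGGTAGTAGGTCCAGTAATGCGATTTCTATCACTGCCGTCCAGGGATACAACTGCCGTCGTATCCT is AGGATACGACGGCAGTTGTATCCCTGGACGGCAGTGATAGAAATCGCATTACTGGACCTACTACCTTGGCAACGCTATAT; then T→U.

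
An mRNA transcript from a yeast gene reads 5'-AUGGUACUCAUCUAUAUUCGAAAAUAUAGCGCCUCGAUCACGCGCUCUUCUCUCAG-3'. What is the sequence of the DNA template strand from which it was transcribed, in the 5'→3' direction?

Replace U with T to get the coding DNA strand: ATGGTACTCATCTATATTCGAAAATATAGCGCCTCGATCACGCGCTCTTCTCTCAG. The template strand is its reverse complement (complement TACCATGAGTAGATATAAGCTTTTATATCGCGGAGCTAGTGCGCGAGAAGAGAGTC, then reverse).

5'-CTGAGAGAAGAGCGCGTGATCGAGGCGCTATATTTTCGAATATAGATGAGTACCAT-3'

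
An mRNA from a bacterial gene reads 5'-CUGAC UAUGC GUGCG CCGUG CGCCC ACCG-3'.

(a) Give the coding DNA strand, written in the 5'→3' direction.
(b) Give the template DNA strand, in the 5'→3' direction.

(a) The coding strand matches the mRNA with U→T.
(b) The template strand is the reverse complement of the coding strand.

(a) 5'-CTGACTATGCGTGCGCCGTGCGCCCACCG-3'
(b) 5'-CGGTGGGCGCACGGCGCACGCATAGTCAG-3'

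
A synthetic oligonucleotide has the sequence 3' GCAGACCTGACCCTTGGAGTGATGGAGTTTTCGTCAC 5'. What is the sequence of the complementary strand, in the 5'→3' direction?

5'-CGTCTGGACTGGGAACCTCACTACCTCAAAAGCAGTG-3'

The strand is given 3'→5', so its complement runs 5'→3' in the same left-to-right order: pair each base A↔T, G↔C.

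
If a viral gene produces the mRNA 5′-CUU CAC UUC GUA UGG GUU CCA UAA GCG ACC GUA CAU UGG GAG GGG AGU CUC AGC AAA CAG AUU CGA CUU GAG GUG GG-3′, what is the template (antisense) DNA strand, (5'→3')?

5'-CCCACCTCAAGTCGAATCTGTTTGCTGAGACTCCCCTCCCAATGTACGGTCGCTTATGGAACCCATACGAAGTGAAG-3'

Replace U with T to get the coding DNA strand: CTTCACTTCGTATGGGTTCCATAAGCGACCGTACATTGGGAGGGGAGTCTCAGCAAACAGATTCGACTTGAGGTGGG. The template strand is its reverse complement (complement GAAGTGAAGCATACCCAAGGTATTCGCTGGCATGTAACCCTCCCCTCAGAGTCGTTTGTCTAAGCTGAACTCCACCC, then reverse).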